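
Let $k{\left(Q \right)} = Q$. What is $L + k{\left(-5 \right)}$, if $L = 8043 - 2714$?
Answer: $5324$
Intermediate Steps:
$L = 5329$
$L + k{\left(-5 \right)} = 5329 - 5 = 5324$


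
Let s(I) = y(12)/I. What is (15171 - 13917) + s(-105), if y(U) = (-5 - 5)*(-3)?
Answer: 8776/7 ≈ 1253.7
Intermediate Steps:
y(U) = 30 (y(U) = -10*(-3) = 30)
s(I) = 30/I
(15171 - 13917) + s(-105) = (15171 - 13917) + 30/(-105) = 1254 + 30*(-1/105) = 1254 - 2/7 = 8776/7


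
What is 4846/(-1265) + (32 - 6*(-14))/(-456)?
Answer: -589129/144210 ≈ -4.0852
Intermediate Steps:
4846/(-1265) + (32 - 6*(-14))/(-456) = 4846*(-1/1265) + (32 + 84)*(-1/456) = -4846/1265 + 116*(-1/456) = -4846/1265 - 29/114 = -589129/144210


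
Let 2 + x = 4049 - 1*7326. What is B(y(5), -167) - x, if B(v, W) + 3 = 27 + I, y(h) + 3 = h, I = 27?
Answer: 3330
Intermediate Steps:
y(h) = -3 + h
B(v, W) = 51 (B(v, W) = -3 + (27 + 27) = -3 + 54 = 51)
x = -3279 (x = -2 + (4049 - 1*7326) = -2 + (4049 - 7326) = -2 - 3277 = -3279)
B(y(5), -167) - x = 51 - 1*(-3279) = 51 + 3279 = 3330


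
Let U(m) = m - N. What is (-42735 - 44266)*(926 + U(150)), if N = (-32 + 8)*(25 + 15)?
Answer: -177134036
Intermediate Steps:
N = -960 (N = -24*40 = -960)
U(m) = 960 + m (U(m) = m - 1*(-960) = m + 960 = 960 + m)
(-42735 - 44266)*(926 + U(150)) = (-42735 - 44266)*(926 + (960 + 150)) = -87001*(926 + 1110) = -87001*2036 = -177134036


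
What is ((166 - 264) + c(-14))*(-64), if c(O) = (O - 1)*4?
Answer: 10112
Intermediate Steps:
c(O) = -4 + 4*O (c(O) = (-1 + O)*4 = -4 + 4*O)
((166 - 264) + c(-14))*(-64) = ((166 - 264) + (-4 + 4*(-14)))*(-64) = (-98 + (-4 - 56))*(-64) = (-98 - 60)*(-64) = -158*(-64) = 10112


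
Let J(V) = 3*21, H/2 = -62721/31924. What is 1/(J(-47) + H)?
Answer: 694/40995 ≈ 0.016929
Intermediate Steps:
H = -2727/694 (H = 2*(-62721/31924) = 2*(-62721*1/31924) = 2*(-2727/1388) = -2727/694 ≈ -3.9294)
J(V) = 63
1/(J(-47) + H) = 1/(63 - 2727/694) = 1/(40995/694) = 694/40995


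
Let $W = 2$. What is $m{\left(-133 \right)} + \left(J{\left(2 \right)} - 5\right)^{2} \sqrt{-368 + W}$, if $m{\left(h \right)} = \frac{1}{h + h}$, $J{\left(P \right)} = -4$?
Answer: $- \frac{1}{266} + 81 i \sqrt{366} \approx -0.0037594 + 1549.6 i$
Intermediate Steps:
$m{\left(h \right)} = \frac{1}{2 h}$
$m{\left(-133 \right)} + \left(J{\left(2 \right)} - 5\right)^{2} \sqrt{-368 + W} = \frac{1}{2 \left(-133\right)} + \left(-4 - 5\right)^{2} \sqrt{-368 + 2} = \frac{1}{2} \left(- \frac{1}{133}\right) + \left(-9\right)^{2} \sqrt{-366} = - \frac{1}{266} + 81 i \sqrt{366}$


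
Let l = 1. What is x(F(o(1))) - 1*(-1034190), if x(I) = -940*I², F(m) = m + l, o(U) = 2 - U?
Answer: 1030430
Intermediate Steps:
F(m) = 1 + m (F(m) = m + 1 = 1 + m)
x(F(o(1))) - 1*(-1034190) = -940*(1 + (2 - 1*1))² - 1*(-1034190) = -940*(1 + (2 - 1))² + 1034190 = -940*(1 + 1)² + 1034190 = -940*2² + 1034190 = -940*4 + 1034190 = -3760 + 1034190 = 1030430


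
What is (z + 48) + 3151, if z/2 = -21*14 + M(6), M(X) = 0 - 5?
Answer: 2601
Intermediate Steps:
M(X) = -5
z = -598 (z = 2*(-21*14 - 5) = 2*(-294 - 5) = 2*(-299) = -598)
(z + 48) + 3151 = (-598 + 48) + 3151 = -550 + 3151 = 2601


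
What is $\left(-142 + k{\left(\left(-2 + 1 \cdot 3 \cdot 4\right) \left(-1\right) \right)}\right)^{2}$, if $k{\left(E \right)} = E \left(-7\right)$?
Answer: $5184$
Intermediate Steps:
$k{\left(E \right)} = - 7 E$
$\left(-142 + k{\left(\left(-2 + 1 \cdot 3 \cdot 4\right) \left(-1\right) \right)}\right)^{2} = \left(-142 - 7 \left(-2 + 1 \cdot 3 \cdot 4\right) \left(-1\right)\right)^{2} = \left(-142 - 7 \left(-2 + 3 \cdot 4\right) \left(-1\right)\right)^{2} = \left(-142 - 7 \left(-2 + 12\right) \left(-1\right)\right)^{2} = \left(-142 - 7 \cdot 10 \left(-1\right)\right)^{2} = \left(-142 - -70\right)^{2} = \left(-142 + 70\right)^{2} = \left(-72\right)^{2} = 5184$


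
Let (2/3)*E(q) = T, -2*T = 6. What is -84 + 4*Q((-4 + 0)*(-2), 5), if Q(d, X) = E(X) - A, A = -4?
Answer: -86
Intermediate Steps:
T = -3 (T = -½*6 = -3)
E(q) = -9/2 (E(q) = (3/2)*(-3) = -9/2)
Q(d, X) = -½ (Q(d, X) = -9/2 - 1*(-4) = -9/2 + 4 = -½)
-84 + 4*Q((-4 + 0)*(-2), 5) = -84 + 4*(-½) = -84 - 2 = -86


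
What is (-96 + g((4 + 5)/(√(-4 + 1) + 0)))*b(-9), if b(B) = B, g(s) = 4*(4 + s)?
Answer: 720 + 108*I*√3 ≈ 720.0 + 187.06*I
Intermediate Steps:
g(s) = 16 + 4*s
(-96 + g((4 + 5)/(√(-4 + 1) + 0)))*b(-9) = (-96 + (16 + 4*((4 + 5)/(√(-4 + 1) + 0))))*(-9) = (-96 + (16 + 4*(9/(√(-3) + 0))))*(-9) = (-96 + (16 + 4*(9/(I*√3 + 0))))*(-9) = (-96 + (16 + 4*(9/((I*√3)))))*(-9) = (-96 + (16 + 4*(9*(-I*√3/3))))*(-9) = (-96 + (16 + 4*(-3*I*√3)))*(-9) = (-96 + (16 - 12*I*√3))*(-9) = (-80 - 12*I*√3)*(-9) = 720 + 108*I*√3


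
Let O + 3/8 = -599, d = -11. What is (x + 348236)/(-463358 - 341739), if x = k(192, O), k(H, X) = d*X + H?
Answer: -2840169/6440776 ≈ -0.44097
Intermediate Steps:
O = -4795/8 (O = -3/8 - 599 = -4795/8 ≈ -599.38)
k(H, X) = H - 11*X (k(H, X) = -11*X + H = H - 11*X)
x = 54281/8 (x = 192 - 11*(-4795/8) = 192 + 52745/8 = 54281/8 ≈ 6785.1)
(x + 348236)/(-463358 - 341739) = (54281/8 + 348236)/(-463358 - 341739) = (2840169/8)/(-805097) = (2840169/8)*(-1/805097) = -2840169/6440776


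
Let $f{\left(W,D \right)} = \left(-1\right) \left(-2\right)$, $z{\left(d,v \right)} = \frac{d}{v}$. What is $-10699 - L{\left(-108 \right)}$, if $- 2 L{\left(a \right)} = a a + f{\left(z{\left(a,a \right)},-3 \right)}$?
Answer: $-4866$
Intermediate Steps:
$f{\left(W,D \right)} = 2$
$L{\left(a \right)} = -1 - \frac{a^{2}}{2}$ ($L{\left(a \right)} = - \frac{a a + 2}{2} = - \frac{a^{2} + 2}{2} = - \frac{2 + a^{2}}{2} = -1 - \frac{a^{2}}{2}$)
$-10699 - L{\left(-108 \right)} = -10699 - \left(-1 - \frac{\left(-108\right)^{2}}{2}\right) = -10699 - \left(-1 - 5832\right) = -10699 - -5833 = -10699 + 5833 = -4866$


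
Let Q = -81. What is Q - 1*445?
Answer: -526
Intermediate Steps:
Q - 1*445 = -81 - 1*445 = -81 - 445 = -526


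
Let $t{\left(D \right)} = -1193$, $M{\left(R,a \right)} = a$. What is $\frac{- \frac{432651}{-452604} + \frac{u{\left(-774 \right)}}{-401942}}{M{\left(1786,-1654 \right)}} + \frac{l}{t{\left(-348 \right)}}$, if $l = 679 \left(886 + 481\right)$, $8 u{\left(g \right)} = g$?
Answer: $- \frac{93096775498856561981}{119656548420503632} \approx -778.03$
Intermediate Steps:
$u{\left(g \right)} = \frac{g}{8}$
$l = 928193$ ($l = 679 \cdot 1367 = 928193$)
$\frac{- \frac{432651}{-452604} + \frac{u{\left(-774 \right)}}{-401942}}{M{\left(1786,-1654 \right)}} + \frac{l}{t{\left(-348 \right)}} = \frac{- \frac{432651}{-452604} + \frac{\frac{1}{8} \left(-774\right)}{-401942}}{-1654} + \frac{928193}{-1193} = \left(\left(-432651\right) \left(- \frac{1}{452604}\right) - - \frac{387}{1607768}\right) \left(- \frac{1}{1654}\right) + 928193 \left(- \frac{1}{1193}\right) = \left(\frac{144217}{150868} + \frac{387}{1607768}\right) \left(- \frac{1}{1654}\right) - \frac{928193}{1193} = \frac{57981465893}{60640185656} \left(- \frac{1}{1654}\right) - \frac{928193}{1193} = - \frac{57981465893}{100298867075024} - \frac{928193}{1193} = - \frac{93096775498856561981}{119656548420503632}$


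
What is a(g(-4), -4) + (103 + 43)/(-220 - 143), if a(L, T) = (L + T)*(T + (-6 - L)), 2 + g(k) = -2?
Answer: 17278/363 ≈ 47.598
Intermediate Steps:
g(k) = -4 (g(k) = -2 - 2 = -4)
a(L, T) = (L + T)*(-6 + T - L)
a(g(-4), -4) + (103 + 43)/(-220 - 143) = ((-4)² - 1*(-4)² - 6*(-4) - 6*(-4)) + (103 + 43)/(-220 - 143) = (16 - 1*16 + 24 + 24) + 146/(-363) = (16 - 16 + 24 + 24) + 146*(-1/363) = 48 - 146/363 = 17278/363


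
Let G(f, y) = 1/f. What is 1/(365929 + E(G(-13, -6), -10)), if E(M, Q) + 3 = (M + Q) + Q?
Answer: 13/4756777 ≈ 2.7329e-6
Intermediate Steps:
E(M, Q) = -3 + M + 2*Q (E(M, Q) = -3 + ((M + Q) + Q) = -3 + (M + 2*Q) = -3 + M + 2*Q)
1/(365929 + E(G(-13, -6), -10)) = 1/(365929 + (-3 + 1/(-13) + 2*(-10))) = 1/(365929 + (-3 - 1/13 - 20)) = 1/(365929 - 300/13) = 1/(4756777/13) = 13/4756777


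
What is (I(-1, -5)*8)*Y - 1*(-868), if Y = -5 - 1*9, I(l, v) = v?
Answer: 1428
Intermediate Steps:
Y = -14 (Y = -5 - 9 = -14)
(I(-1, -5)*8)*Y - 1*(-868) = -5*8*(-14) - 1*(-868) = -40*(-14) + 868 = 560 + 868 = 1428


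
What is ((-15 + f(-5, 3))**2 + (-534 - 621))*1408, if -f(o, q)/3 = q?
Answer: -815232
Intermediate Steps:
f(o, q) = -3*q
((-15 + f(-5, 3))**2 + (-534 - 621))*1408 = ((-15 - 3*3)**2 + (-534 - 621))*1408 = ((-15 - 9)**2 - 1155)*1408 = ((-24)**2 - 1155)*1408 = (576 - 1155)*1408 = -579*1408 = -815232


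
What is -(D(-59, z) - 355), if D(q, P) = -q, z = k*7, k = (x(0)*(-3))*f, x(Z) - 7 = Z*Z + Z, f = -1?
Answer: 296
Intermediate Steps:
x(Z) = 7 + Z + Z² (x(Z) = 7 + (Z*Z + Z) = 7 + (Z² + Z) = 7 + (Z + Z²) = 7 + Z + Z²)
k = 21 (k = ((7 + 0 + 0²)*(-3))*(-1) = ((7 + 0 + 0)*(-3))*(-1) = (7*(-3))*(-1) = -21*(-1) = 21)
z = 147 (z = 21*7 = 147)
-(D(-59, z) - 355) = -(-1*(-59) - 355) = -(59 - 355) = -1*(-296) = 296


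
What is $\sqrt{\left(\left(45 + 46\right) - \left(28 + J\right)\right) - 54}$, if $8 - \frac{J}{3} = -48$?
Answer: $i \sqrt{159} \approx 12.61 i$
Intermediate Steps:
$J = 168$ ($J = 24 - -144 = 24 + 144 = 168$)
$\sqrt{\left(\left(45 + 46\right) - \left(28 + J\right)\right) - 54} = \sqrt{\left(\left(45 + 46\right) - 196\right) - 54} = \sqrt{\left(91 - 196\right) - 54} = \sqrt{-105 - 54} = \sqrt{-159} = i \sqrt{159}$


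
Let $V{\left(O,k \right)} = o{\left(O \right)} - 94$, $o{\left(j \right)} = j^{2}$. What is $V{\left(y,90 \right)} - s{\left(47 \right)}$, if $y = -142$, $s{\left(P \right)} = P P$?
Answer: $17861$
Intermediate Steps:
$s{\left(P \right)} = P^{2}$
$V{\left(O,k \right)} = -94 + O^{2}$ ($V{\left(O,k \right)} = O^{2} - 94 = -94 + O^{2}$)
$V{\left(y,90 \right)} - s{\left(47 \right)} = \left(-94 + \left(-142\right)^{2}\right) - 47^{2} = \left(-94 + 20164\right) - 2209 = 20070 - 2209 = 17861$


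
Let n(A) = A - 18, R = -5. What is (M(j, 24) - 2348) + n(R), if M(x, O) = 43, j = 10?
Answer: -2328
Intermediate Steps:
n(A) = -18 + A
(M(j, 24) - 2348) + n(R) = (43 - 2348) + (-18 - 5) = -2305 - 23 = -2328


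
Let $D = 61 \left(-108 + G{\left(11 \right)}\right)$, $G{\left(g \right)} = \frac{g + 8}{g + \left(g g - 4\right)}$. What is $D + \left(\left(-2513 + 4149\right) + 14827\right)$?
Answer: $\frac{1265159}{128} \approx 9884.1$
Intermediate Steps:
$G{\left(g \right)} = \frac{8 + g}{-4 + g + g^{2}}$ ($G{\left(g \right)} = \frac{8 + g}{g + \left(g^{2} - 4\right)} = \frac{8 + g}{g + \left(-4 + g^{2}\right)} = \frac{8 + g}{-4 + g + g^{2}}$)
$D = - \frac{842105}{128}$ ($D = 61 \left(-108 + \frac{8 + 11}{-4 + 11 + 11^{2}}\right) = 61 \left(-108 + \frac{1}{-4 + 11 + 121} \cdot 19\right) = 61 \left(-108 + \frac{1}{128} \cdot 19\right) = 61 \left(-108 + \frac{19}{128}\right) = 61 \left(- \frac{13805}{128}\right) = - \frac{842105}{128} \approx -6578.9$)
$D + \left(\left(-2513 + 4149\right) + 14827\right) = - \frac{842105}{128} + \left(\left(-2513 + 4149\right) + 14827\right) = - \frac{842105}{128} + \left(1636 + 14827\right) = - \frac{842105}{128} + 16463 = \frac{1265159}{128}$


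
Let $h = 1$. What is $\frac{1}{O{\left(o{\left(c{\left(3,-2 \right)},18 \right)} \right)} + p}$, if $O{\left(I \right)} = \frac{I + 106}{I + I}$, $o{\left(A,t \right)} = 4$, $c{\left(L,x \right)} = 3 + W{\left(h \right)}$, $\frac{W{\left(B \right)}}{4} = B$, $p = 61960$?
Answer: $\frac{4}{247895} \approx 1.6136 \cdot 10^{-5}$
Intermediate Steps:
$W{\left(B \right)} = 4 B$
$c{\left(L,x \right)} = 7$ ($c{\left(L,x \right)} = 3 + 4 \cdot 1 = 3 + 4 = 7$)
$O{\left(I \right)} = \frac{106 + I}{2 I}$
$\frac{1}{O{\left(o{\left(c{\left(3,-2 \right)},18 \right)} \right)} + p} = \frac{1}{\frac{106 + 4}{2 \cdot 4} + 61960} = \frac{1}{\frac{1}{2} \cdot \frac{1}{4} \cdot 110 + 61960} = \frac{1}{\frac{55}{4} + 61960} = \frac{1}{\frac{247895}{4}} = \frac{4}{247895}$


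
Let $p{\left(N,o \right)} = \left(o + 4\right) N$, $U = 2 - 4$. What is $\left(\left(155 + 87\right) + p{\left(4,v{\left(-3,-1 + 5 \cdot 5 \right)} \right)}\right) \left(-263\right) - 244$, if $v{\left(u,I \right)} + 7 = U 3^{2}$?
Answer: $-41798$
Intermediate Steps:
$U = -2$
$v{\left(u,I \right)} = -25$ ($v{\left(u,I \right)} = -7 - 2 \cdot 3^{2} = -7 - 18 = -25$)
$p{\left(N,o \right)} = N \left(4 + o\right)$ ($p{\left(N,o \right)} = \left(4 + o\right) N = N \left(4 + o\right)$)
$\left(\left(155 + 87\right) + p{\left(4,v{\left(-3,-1 + 5 \cdot 5 \right)} \right)}\right) \left(-263\right) - 244 = \left(\left(155 + 87\right) + 4 \left(4 - 25\right)\right) \left(-263\right) - 244 = \left(242 + 4 \left(-21\right)\right) \left(-263\right) - 244 = \left(242 - 84\right) \left(-263\right) - 244 = 158 \left(-263\right) - 244 = -41554 - 244 = -41798$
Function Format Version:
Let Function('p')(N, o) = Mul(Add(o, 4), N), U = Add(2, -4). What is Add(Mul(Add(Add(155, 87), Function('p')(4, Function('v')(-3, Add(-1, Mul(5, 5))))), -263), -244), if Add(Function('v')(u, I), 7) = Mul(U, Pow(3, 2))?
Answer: -41798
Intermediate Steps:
U = -2
Function('v')(u, I) = -25 (Function('v')(u, I) = Add(-7, Mul(-2, Pow(3, 2))) = Add(-7, Mul(-2, 9)) = Add(-7, -18) = -25)
Function('p')(N, o) = Mul(N, Add(4, o)) (Function('p')(N, o) = Mul(Add(4, o), N) = Mul(N, Add(4, o)))
Add(Mul(Add(Add(155, 87), Function('p')(4, Function('v')(-3, Add(-1, Mul(5, 5))))), -263), -244) = Add(Mul(Add(Add(155, 87), Mul(4, Add(4, -25))), -263), -244) = Add(Mul(Add(242, Mul(4, -21)), -263), -244) = Add(Mul(Add(242, -84), -263), -244) = Add(Mul(158, -263), -244) = Add(-41554, -244) = -41798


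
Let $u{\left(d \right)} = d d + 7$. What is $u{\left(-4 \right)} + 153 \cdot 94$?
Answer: $14405$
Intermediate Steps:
$u{\left(d \right)} = 7 + d^{2}$ ($u{\left(d \right)} = d^{2} + 7 = 7 + d^{2}$)
$u{\left(-4 \right)} + 153 \cdot 94 = \left(7 + \left(-4\right)^{2}\right) + 153 \cdot 94 = \left(7 + 16\right) + 14382 = 23 + 14382 = 14405$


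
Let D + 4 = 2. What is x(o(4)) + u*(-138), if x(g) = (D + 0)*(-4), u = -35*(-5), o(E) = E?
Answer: -24142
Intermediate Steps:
D = -2 (D = -4 + 2 = -2)
u = 175
x(g) = 8 (x(g) = (-2 + 0)*(-4) = -2*(-4) = 8)
x(o(4)) + u*(-138) = 8 + 175*(-138) = 8 - 24150 = -24142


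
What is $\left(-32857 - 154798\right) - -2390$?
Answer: $-185265$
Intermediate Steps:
$\left(-32857 - 154798\right) - -2390 = \left(-32857 - 154798\right) + 2390 = -187655 + 2390 = -185265$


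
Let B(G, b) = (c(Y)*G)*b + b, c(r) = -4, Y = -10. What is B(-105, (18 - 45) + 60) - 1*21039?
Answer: -7146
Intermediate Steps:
B(G, b) = b - 4*G*b (B(G, b) = (-4*G)*b + b = -4*G*b + b = b - 4*G*b)
B(-105, (18 - 45) + 60) - 1*21039 = ((18 - 45) + 60)*(1 - 4*(-105)) - 1*21039 = (-27 + 60)*(1 + 420) - 21039 = 33*421 - 21039 = 13893 - 21039 = -7146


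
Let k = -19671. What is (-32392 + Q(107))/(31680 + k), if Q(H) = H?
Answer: -32285/12009 ≈ -2.6884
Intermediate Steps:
(-32392 + Q(107))/(31680 + k) = (-32392 + 107)/(31680 - 19671) = -32285/12009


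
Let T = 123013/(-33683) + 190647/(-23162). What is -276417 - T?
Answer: -215641776580375/780165646 ≈ -2.7641e+5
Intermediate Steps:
T = -9270790007/780165646 (T = 123013*(-1/33683) + 190647*(-1/23162) = -123013/33683 - 190647/23162 = -9270790007/780165646 ≈ -11.883)
-276417 - T = -276417 - 1*(-9270790007/780165646) = -276417 + 9270790007/780165646 = -215641776580375/780165646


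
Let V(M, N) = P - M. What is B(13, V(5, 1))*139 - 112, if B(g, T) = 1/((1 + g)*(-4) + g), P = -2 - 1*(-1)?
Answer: -4955/43 ≈ -115.23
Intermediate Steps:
P = -1 (P = -2 + 1 = -1)
V(M, N) = -1 - M
B(g, T) = 1/(-4 - 3*g) (B(g, T) = 1/((-4 - 4*g) + g) = 1/(-4 - 3*g))
B(13, V(5, 1))*139 - 112 = -1/(4 + 3*13)*139 - 112 = -1/(4 + 39)*139 - 112 = -1/43*139 - 112 = -139/43 - 112 = -4955/43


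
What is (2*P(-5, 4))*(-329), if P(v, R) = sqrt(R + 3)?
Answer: -658*sqrt(7) ≈ -1740.9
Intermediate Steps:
P(v, R) = sqrt(3 + R)
(2*P(-5, 4))*(-329) = (2*sqrt(3 + 4))*(-329) = (2*sqrt(7))*(-329) = -658*sqrt(7)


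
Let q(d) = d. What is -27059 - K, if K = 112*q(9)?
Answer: -28067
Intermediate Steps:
K = 1008 (K = 112*9 = 1008)
-27059 - K = -27059 - 1*1008 = -27059 - 1008 = -28067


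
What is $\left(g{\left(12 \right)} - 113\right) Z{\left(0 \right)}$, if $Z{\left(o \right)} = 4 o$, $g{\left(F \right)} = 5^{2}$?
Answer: $0$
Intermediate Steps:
$g{\left(F \right)} = 25$
$\left(g{\left(12 \right)} - 113\right) Z{\left(0 \right)} = \left(25 - 113\right) 4 \cdot 0 = \left(-88\right) 0 = 0$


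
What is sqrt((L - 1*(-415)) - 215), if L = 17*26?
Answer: sqrt(642) ≈ 25.338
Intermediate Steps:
L = 442
sqrt((L - 1*(-415)) - 215) = sqrt((442 - 1*(-415)) - 215) = sqrt((442 + 415) - 215) = sqrt(857 - 215) = sqrt(642)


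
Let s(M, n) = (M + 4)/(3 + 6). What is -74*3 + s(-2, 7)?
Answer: -1996/9 ≈ -221.78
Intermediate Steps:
s(M, n) = 4/9 + M/9 (s(M, n) = (4 + M)/9 = (4 + M)*(⅑) = 4/9 + M/9)
-74*3 + s(-2, 7) = -74*3 + (4/9 + (⅑)*(-2)) = -222 + (4/9 - 2/9) = -222 + 2/9 = -1996/9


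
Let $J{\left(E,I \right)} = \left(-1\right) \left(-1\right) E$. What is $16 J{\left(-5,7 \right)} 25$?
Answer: $-2000$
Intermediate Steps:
$J{\left(E,I \right)} = E$ ($J{\left(E,I \right)} = 1 E = E$)
$16 J{\left(-5,7 \right)} 25 = 16 \left(-5\right) 25 = \left(-80\right) 25 = -2000$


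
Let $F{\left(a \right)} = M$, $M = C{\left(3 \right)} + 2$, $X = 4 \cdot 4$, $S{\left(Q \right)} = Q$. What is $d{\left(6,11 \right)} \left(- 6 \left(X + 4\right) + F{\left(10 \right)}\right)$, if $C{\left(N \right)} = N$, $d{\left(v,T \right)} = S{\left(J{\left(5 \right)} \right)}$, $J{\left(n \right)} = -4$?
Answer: $460$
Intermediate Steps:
$d{\left(v,T \right)} = -4$
$X = 16$
$M = 5$ ($M = 3 + 2 = 5$)
$F{\left(a \right)} = 5$
$d{\left(6,11 \right)} \left(- 6 \left(X + 4\right) + F{\left(10 \right)}\right) = - 4 \left(- 6 \left(16 + 4\right) + 5\right) = - 4 \left(\left(-6\right) 20 + 5\right) = - 4 \left(-120 + 5\right) = \left(-4\right) \left(-115\right) = 460$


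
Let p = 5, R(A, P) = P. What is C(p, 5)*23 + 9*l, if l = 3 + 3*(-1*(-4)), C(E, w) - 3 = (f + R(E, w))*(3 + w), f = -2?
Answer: 756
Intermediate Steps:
C(E, w) = 3 + (-2 + w)*(3 + w)
l = 15 (l = 3 + 3*4 = 3 + 12 = 15)
C(p, 5)*23 + 9*l = (-3 + 5 + 5²)*23 + 9*15 = (-3 + 5 + 25)*23 + 135 = 27*23 + 135 = 621 + 135 = 756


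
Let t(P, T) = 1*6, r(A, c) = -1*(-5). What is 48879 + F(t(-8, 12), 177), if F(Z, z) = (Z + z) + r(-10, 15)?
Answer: 49067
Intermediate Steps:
r(A, c) = 5
t(P, T) = 6
F(Z, z) = 5 + Z + z (F(Z, z) = (Z + z) + 5 = 5 + Z + z)
48879 + F(t(-8, 12), 177) = 48879 + (5 + 6 + 177) = 48879 + 188 = 49067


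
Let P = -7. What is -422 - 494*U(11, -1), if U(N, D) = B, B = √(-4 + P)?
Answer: -422 - 494*I*√11 ≈ -422.0 - 1638.4*I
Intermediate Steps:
B = I*√11 (B = √(-4 - 7) = √(-11) = I*√11 ≈ 3.3166*I)
U(N, D) = I*√11
-422 - 494*U(11, -1) = -422 - 494*I*√11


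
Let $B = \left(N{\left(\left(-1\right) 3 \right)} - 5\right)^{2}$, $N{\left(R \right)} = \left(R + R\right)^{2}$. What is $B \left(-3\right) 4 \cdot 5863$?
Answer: $-67612116$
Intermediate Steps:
$N{\left(R \right)} = 4 R^{2}$ ($N{\left(R \right)} = \left(2 R\right)^{2} = 4 R^{2}$)
$B = 961$ ($B = \left(4 \left(\left(-1\right) 3\right)^{2} - 5\right)^{2} = \left(4 \left(-3\right)^{2} - 5\right)^{2} = \left(4 \cdot 9 - 5\right)^{2} = \left(36 - 5\right)^{2} = 31^{2} = 961$)
$B \left(-3\right) 4 \cdot 5863 = 961 \left(-3\right) 4 \cdot 5863 = \left(-2883\right) 4 \cdot 5863 = \left(-11532\right) 5863 = -67612116$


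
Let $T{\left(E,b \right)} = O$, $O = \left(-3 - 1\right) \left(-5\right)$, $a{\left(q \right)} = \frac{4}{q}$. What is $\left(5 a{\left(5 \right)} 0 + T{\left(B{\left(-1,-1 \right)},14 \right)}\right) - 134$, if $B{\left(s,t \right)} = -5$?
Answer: $-114$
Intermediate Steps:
$O = 20$ ($O = \left(-4\right) \left(-5\right) = 20$)
$T{\left(E,b \right)} = 20$
$\left(5 a{\left(5 \right)} 0 + T{\left(B{\left(-1,-1 \right)},14 \right)}\right) - 134 = \left(5 \cdot \frac{4}{5} \cdot 0 + 20\right) - 134 = \left(4 \cdot 0 + 20\right) - 134 = \left(0 + 20\right) - 134 = 20 - 134 = -114$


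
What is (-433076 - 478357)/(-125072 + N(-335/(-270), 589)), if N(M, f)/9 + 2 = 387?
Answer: 911433/121607 ≈ 7.4949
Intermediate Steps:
N(M, f) = 3465 (N(M, f) = -18 + 9*387 = -18 + 3483 = 3465)
(-433076 - 478357)/(-125072 + N(-335/(-270), 589)) = (-433076 - 478357)/(-125072 + 3465) = -911433/(-121607) = -911433*(-1/121607) = 911433/121607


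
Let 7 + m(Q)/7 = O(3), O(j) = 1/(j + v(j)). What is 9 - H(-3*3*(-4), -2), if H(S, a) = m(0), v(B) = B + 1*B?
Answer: 515/9 ≈ 57.222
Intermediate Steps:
v(B) = 2*B (v(B) = B + B = 2*B)
O(j) = 1/(3*j) (O(j) = 1/(j + 2*j) = 1/(3*j))
m(Q) = -434/9 (m(Q) = -49 + 7*((⅓)/3) = -49 + 7*((⅓)*(⅓)) = -49 + 7*(⅑) = -49 + 7/9 = -434/9)
H(S, a) = -434/9
9 - H(-3*3*(-4), -2) = 9 - 1*(-434/9) = 9 + 434/9 = 515/9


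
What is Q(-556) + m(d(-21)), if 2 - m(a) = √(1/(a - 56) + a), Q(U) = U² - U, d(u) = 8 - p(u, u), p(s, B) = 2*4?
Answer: 309694 - I*√14/28 ≈ 3.0969e+5 - 0.13363*I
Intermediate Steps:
p(s, B) = 8
d(u) = 0 (d(u) = 8 - 1*8 = 8 - 8 = 0)
m(a) = 2 - √(a + 1/(-56 + a)) (m(a) = 2 - √(1/(a - 56) + a) = 2 - √(1/(-56 + a) + a) = 2 - √(a + 1/(-56 + a)))
Q(-556) + m(d(-21)) = -556*(-1 - 556) + (2 - √((1 + 0*(-56 + 0))/(-56 + 0))) = -556*(-557) + (2 - √((1 + 0*(-56))/(-56))) = 309692 + (2 - √(-(1 + 0)/56)) = 309692 + (2 - √(-1/56*1)) = 309692 + (2 - √(-1/56)) = 309692 + (2 - I*√14/28) = 309694 - I*√14/28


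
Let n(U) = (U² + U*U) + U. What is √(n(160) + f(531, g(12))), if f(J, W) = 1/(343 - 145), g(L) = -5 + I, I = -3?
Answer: √223724182/66 ≈ 226.63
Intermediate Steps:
n(U) = U + 2*U² (n(U) = (U² + U²) + U = 2*U² + U = U + 2*U²)
g(L) = -8 (g(L) = -5 - 3 = -8)
f(J, W) = 1/198
√(n(160) + f(531, g(12))) = √(160*(1 + 2*160) + 1/198) = √(160*(1 + 320) + 1/198) = √(160*321 + 1/198) = √(51360 + 1/198) = √(10169281/198) = √223724182/66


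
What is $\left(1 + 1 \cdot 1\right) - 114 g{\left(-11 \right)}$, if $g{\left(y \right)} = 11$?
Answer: $-1252$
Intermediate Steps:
$\left(1 + 1 \cdot 1\right) - 114 g{\left(-11 \right)} = \left(1 + 1 \cdot 1\right) - 1254 = \left(1 + 1\right) - 1254 = 2 - 1254 = -1252$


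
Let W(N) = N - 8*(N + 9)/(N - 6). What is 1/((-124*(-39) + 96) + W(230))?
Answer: 28/144297 ≈ 0.00019404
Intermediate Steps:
W(N) = N - 8*(9 + N)/(-6 + N)
1/((-124*(-39) + 96) + W(230)) = 1/((-124*(-39) + 96) + (-72 + 230² - 14*230)/(-6 + 230)) = 1/((4836 + 96) + (-72 + 52900 - 3220)/224) = 1/(4932 + (1/224)*49608) = 1/(4932 + 6201/28) = 1/(144297/28) = 28/144297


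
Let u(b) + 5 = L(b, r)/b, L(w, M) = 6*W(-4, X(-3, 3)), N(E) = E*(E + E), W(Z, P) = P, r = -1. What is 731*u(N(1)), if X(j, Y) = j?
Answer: -10234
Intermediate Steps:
N(E) = 2*E**2 (N(E) = E*(2*E) = 2*E**2)
L(w, M) = -18 (L(w, M) = 6*(-3) = -18)
u(b) = -5 - 18/b
731*u(N(1)) = 731*(-5 - 18/(2*1**2)) = 731*(-5 - 18/(2*1)) = 731*(-5 - 18/2) = 731*(-5 - 18*1/2) = 731*(-5 - 9) = 731*(-14) = -10234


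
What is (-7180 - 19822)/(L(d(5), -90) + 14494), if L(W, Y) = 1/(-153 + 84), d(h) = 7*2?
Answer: -1863138/1000085 ≈ -1.8630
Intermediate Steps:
d(h) = 14
L(W, Y) = -1/69 (L(W, Y) = 1/(-69) = -1/69)
(-7180 - 19822)/(L(d(5), -90) + 14494) = (-7180 - 19822)/(-1/69 + 14494) = -27002/1000085/69 = -27002*69/1000085 = -1863138/1000085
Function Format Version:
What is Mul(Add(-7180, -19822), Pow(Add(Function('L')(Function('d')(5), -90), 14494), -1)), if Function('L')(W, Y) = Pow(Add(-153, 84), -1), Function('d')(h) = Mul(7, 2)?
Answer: Rational(-1863138, 1000085) ≈ -1.8630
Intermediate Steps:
Function('d')(h) = 14
Function('L')(W, Y) = Rational(-1, 69) (Function('L')(W, Y) = Pow(-69, -1) = Rational(-1, 69))
Mul(Add(-7180, -19822), Pow(Add(Function('L')(Function('d')(5), -90), 14494), -1)) = Mul(Add(-7180, -19822), Pow(Add(Rational(-1, 69), 14494), -1)) = Mul(-27002, Pow(Rational(1000085, 69), -1)) = Mul(-27002, Rational(69, 1000085)) = Rational(-1863138, 1000085)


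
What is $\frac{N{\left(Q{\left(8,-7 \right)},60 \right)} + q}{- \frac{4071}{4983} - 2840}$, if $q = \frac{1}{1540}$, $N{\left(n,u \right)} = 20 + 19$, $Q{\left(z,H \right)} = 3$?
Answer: $- \frac{9069211}{660603580} \approx -0.013729$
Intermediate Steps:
$N{\left(n,u \right)} = 39$
$q = \frac{1}{1540} \approx 0.00064935$
$\frac{N{\left(Q{\left(8,-7 \right)},60 \right)} + q}{- \frac{4071}{4983} - 2840} = \frac{39 + \frac{1}{1540}}{- \frac{4071}{4983} - 2840} = \frac{60061}{1540 \left(\left(-4071\right) \frac{1}{4983} - 2840\right)} = \frac{60061}{1540 \left(- \frac{1357}{1661} - 2840\right)} = \frac{60061}{1540 \left(- \frac{4718597}{1661}\right)} = \frac{60061}{1540} \left(- \frac{1661}{4718597}\right) = - \frac{9069211}{660603580}$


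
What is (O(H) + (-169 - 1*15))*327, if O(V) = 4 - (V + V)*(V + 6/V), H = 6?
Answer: -86328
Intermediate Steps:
O(V) = 4 - 2*V*(V + 6/V)
(O(H) + (-169 - 1*15))*327 = ((-8 - 2*6²) + (-169 - 1*15))*327 = ((-8 - 2*36) + (-169 - 15))*327 = ((-8 - 72) - 184)*327 = (-80 - 184)*327 = -264*327 = -86328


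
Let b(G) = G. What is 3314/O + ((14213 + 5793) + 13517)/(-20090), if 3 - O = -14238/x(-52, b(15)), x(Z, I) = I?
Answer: 24755471/13664070 ≈ 1.8117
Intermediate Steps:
O = 4761/5 (O = 3 - (-14238)/15 = 3 - 1*(-4746/5) = 3 + 4746/5 = 4761/5 ≈ 952.20)
3314/O + ((14213 + 5793) + 13517)/(-20090) = 3314/(4761/5) + ((14213 + 5793) + 13517)/(-20090) = 3314*(5/4761) + (20006 + 13517)*(-1/20090) = 16570/4761 + 33523*(-1/20090) = 16570/4761 - 4789/2870 = 24755471/13664070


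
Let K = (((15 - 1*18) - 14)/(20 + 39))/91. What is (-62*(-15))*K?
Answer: -15810/5369 ≈ -2.9447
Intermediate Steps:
K = -17/5369 (K = (((15 - 18) - 14)/59)*(1/91) = ((-3 - 14)*(1/59))*(1/91) = -17*1/59*(1/91) = -17/59*1/91 = -17/5369 ≈ -0.0031663)
(-62*(-15))*K = -62*(-15)*(-17/5369) = 930*(-17/5369) = -15810/5369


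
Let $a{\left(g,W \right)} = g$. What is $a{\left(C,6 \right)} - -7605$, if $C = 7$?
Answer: $7612$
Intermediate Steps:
$a{\left(C,6 \right)} - -7605 = 7 - -7605 = 7 + 7605 = 7612$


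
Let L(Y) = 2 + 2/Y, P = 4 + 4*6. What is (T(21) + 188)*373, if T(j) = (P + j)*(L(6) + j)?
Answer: 1489762/3 ≈ 4.9659e+5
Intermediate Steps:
P = 28 (P = 4 + 24 = 28)
T(j) = (28 + j)*(7/3 + j) (T(j) = (28 + j)*((2 + 2/6) + j) = (28 + j)*((2 + 2*(1/6)) + j) = (28 + j)*((2 + 1/3) + j) = (28 + j)*(7/3 + j))
(T(21) + 188)*373 = ((196/3 + 21**2 + (91/3)*21) + 188)*373 = ((196/3 + 441 + 637) + 188)*373 = (3430/3 + 188)*373 = (3994/3)*373 = 1489762/3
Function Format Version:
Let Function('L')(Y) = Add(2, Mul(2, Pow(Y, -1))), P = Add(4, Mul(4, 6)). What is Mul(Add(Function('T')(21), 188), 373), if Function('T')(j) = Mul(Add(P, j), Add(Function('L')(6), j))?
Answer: Rational(1489762, 3) ≈ 4.9659e+5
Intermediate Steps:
P = 28 (P = Add(4, 24) = 28)
Function('T')(j) = Mul(Add(28, j), Add(Rational(7, 3), j)) (Function('T')(j) = Mul(Add(28, j), Add(Add(2, Mul(2, Pow(6, -1))), j)) = Mul(Add(28, j), Add(Add(2, Mul(2, Rational(1, 6))), j)) = Mul(Add(28, j), Add(Add(2, Rational(1, 3)), j)) = Mul(Add(28, j), Add(Rational(7, 3), j)))
Mul(Add(Function('T')(21), 188), 373) = Mul(Add(Add(Rational(196, 3), Pow(21, 2), Mul(Rational(91, 3), 21)), 188), 373) = Mul(Add(Add(Rational(196, 3), 441, 637), 188), 373) = Mul(Add(Rational(3430, 3), 188), 373) = Mul(Rational(3994, 3), 373) = Rational(1489762, 3)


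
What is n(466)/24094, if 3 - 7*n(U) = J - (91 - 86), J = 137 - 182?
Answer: 53/168658 ≈ 0.00031425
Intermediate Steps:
J = -45
n(U) = 53/7 (n(U) = 3/7 - (-45 - (91 - 86))/7 = 3/7 - (-45 - 1*5)/7 = 3/7 - (-45 - 5)/7 = 3/7 - 1/7*(-50) = 3/7 + 50/7 = 53/7)
n(466)/24094 = (53/7)/24094 = (53/7)*(1/24094) = 53/168658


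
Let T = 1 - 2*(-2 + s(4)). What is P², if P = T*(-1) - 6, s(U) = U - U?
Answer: 121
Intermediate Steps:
s(U) = 0
T = 5 (T = 1 - 2*(-2 + 0) = 1 - 2*(-2) = 1 + 4 = 5)
P = -11 (P = 5*(-1) - 6 = -5 - 6 = -11)
P² = (-11)² = 121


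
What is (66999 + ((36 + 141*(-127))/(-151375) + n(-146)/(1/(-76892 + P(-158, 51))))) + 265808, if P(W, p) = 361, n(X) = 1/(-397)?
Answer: 2858845692291/8585125 ≈ 3.3300e+5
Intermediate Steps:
n(X) = -1/397
(66999 + ((36 + 141*(-127))/(-151375) + n(-146)/(1/(-76892 + P(-158, 51))))) + 265808 = (66999 + ((36 + 141*(-127))/(-151375) - 1/(397*(1/(-76892 + 361))))) + 265808 = (66999 + ((36 - 17907)*(-1/151375) - 1/(397*(1/(-76531))))) + 265808 = (66999 + (-17871*(-1/151375) - 1/(397*(-1/76531)))) + 265808 = (66999 + (2553/21625 - 1/397*(-76531))) + 265808 = (66999 + (2553/21625 + 76531/397)) + 265808 = (66999 + 1655996416/8585125) + 265808 = 576850786291/8585125 + 265808 = 2858845692291/8585125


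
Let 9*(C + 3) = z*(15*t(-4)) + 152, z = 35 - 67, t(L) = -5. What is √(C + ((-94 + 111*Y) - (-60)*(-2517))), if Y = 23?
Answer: 2*I*√333631/3 ≈ 385.07*I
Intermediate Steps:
z = -32
C = 2525/9 (C = -3 + (-480*(-5) + 152)/9 = -3 + (-32*(-75) + 152)/9 = -3 + (2400 + 152)/9 = -3 + (⅑)*2552 = -3 + 2552/9 = 2525/9 ≈ 280.56)
√(C + ((-94 + 111*Y) - (-60)*(-2517))) = √(2525/9 + ((-94 + 111*23) - (-60)*(-2517))) = √(2525/9 + ((-94 + 2553) - 1*151020)) = √(2525/9 + (2459 - 151020)) = √(2525/9 - 148561) = √(-1334524/9) = 2*I*√333631/3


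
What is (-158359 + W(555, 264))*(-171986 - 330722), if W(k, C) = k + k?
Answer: 79050330292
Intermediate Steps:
W(k, C) = 2*k
(-158359 + W(555, 264))*(-171986 - 330722) = (-158359 + 2*555)*(-171986 - 330722) = (-158359 + 1110)*(-502708) = -157249*(-502708) = 79050330292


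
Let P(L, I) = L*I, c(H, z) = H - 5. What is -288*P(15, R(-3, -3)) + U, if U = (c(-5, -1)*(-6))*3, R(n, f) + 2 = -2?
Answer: 17460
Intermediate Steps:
R(n, f) = -4 (R(n, f) = -2 - 2 = -4)
c(H, z) = -5 + H
P(L, I) = I*L
U = 180 (U = ((-5 - 5)*(-6))*3 = -10*(-6)*3 = 60*3 = 180)
-288*P(15, R(-3, -3)) + U = -(-1152)*15 + 180 = -288*(-60) + 180 = 17280 + 180 = 17460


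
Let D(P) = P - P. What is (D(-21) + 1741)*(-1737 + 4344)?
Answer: 4538787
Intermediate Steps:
D(P) = 0
(D(-21) + 1741)*(-1737 + 4344) = (0 + 1741)*(-1737 + 4344) = 1741*2607 = 4538787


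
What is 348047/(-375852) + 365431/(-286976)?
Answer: -59307277021/26965125888 ≈ -2.1994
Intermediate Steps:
348047/(-375852) + 365431/(-286976) = 348047*(-1/375852) + 365431*(-1/286976) = -348047/375852 - 365431/286976 = -59307277021/26965125888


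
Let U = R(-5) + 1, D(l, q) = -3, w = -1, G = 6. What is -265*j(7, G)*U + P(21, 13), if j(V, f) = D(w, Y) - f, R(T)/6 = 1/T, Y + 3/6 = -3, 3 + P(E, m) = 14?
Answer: -466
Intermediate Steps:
P(E, m) = 11 (P(E, m) = -3 + 14 = 11)
Y = -7/2 (Y = -½ - 3 = -7/2 ≈ -3.5000)
R(T) = 6/T
j(V, f) = -3 - f
U = -⅕ (U = 6/(-5) + 1 = 6*(-⅕) + 1 = -6/5 + 1 = -⅕ ≈ -0.20000)
-265*j(7, G)*U + P(21, 13) = -265*(-3 - 1*6)*(-1)/5 + 11 = -265*(-3 - 6)*(-1)/5 + 11 = -(-2385)*(-1)/5 + 11 = -265*9/5 + 11 = -477 + 11 = -466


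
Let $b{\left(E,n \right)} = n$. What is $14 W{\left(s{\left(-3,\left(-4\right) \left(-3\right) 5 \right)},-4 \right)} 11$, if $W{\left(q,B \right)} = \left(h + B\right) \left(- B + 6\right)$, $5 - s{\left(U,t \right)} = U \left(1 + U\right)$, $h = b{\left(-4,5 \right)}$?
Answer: $1540$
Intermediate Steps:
$h = 5$
$s{\left(U,t \right)} = 5 - U \left(1 + U\right)$
$W{\left(q,B \right)} = \left(5 + B\right) \left(6 - B\right)$ ($W{\left(q,B \right)} = \left(5 + B\right) \left(- B + 6\right) = \left(5 + B\right) \left(6 - B\right)$)
$14 W{\left(s{\left(-3,\left(-4\right) \left(-3\right) 5 \right)},-4 \right)} 11 = 14 \left(30 - 4 - \left(-4\right)^{2}\right) 11 = 14 \left(30 - 4 - 16\right) 11 = 14 \cdot 10 \cdot 11 = 140 \cdot 11 = 1540$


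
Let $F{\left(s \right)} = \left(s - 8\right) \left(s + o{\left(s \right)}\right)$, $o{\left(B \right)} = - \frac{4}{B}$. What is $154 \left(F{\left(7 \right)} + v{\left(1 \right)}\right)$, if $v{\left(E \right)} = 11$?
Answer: $704$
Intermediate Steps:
$F{\left(s \right)} = \left(-8 + s\right) \left(s - \frac{4}{s}\right)$ ($F{\left(s \right)} = \left(s - 8\right) \left(s - \frac{4}{s}\right) = \left(-8 + s\right) \left(s - \frac{4}{s}\right)$)
$154 \left(F{\left(7 \right)} + v{\left(1 \right)}\right) = 154 \left(\left(-4 + 7^{2} - 56 + \frac{32}{7}\right) + 11\right) = 154 \left(\left(-4 + 49 - 56 + 32 \cdot \frac{1}{7}\right) + 11\right) = 154 \left(\left(-4 + 49 - 56 + \frac{32}{7}\right) + 11\right) = 154 \left(- \frac{45}{7} + 11\right) = 154 \cdot \frac{32}{7} = 704$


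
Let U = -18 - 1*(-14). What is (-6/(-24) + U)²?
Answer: 225/16 ≈ 14.063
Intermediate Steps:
U = -4 (U = -18 + 14 = -4)
(-6/(-24) + U)² = (-6/(-24) - 4)² = (-6*(-1/24) - 4)² = (¼ - 4)² = (-15/4)² = 225/16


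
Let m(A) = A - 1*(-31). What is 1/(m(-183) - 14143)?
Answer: -1/14295 ≈ -6.9955e-5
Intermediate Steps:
m(A) = 31 + A (m(A) = A + 31 = 31 + A)
1/(m(-183) - 14143) = 1/((31 - 183) - 14143) = 1/(-152 - 14143) = 1/(-14295) = -1/14295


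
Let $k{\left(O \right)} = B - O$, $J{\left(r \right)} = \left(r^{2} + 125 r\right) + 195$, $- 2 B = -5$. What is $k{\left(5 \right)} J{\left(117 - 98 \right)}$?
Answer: $- \frac{14655}{2} \approx -7327.5$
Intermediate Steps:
$B = \frac{5}{2}$ ($B = \left(- \frac{1}{2}\right) \left(-5\right) = \frac{5}{2} \approx 2.5$)
$J{\left(r \right)} = 195 + r^{2} + 125 r$
$k{\left(O \right)} = \frac{5}{2} - O$
$k{\left(5 \right)} J{\left(117 - 98 \right)} = \left(\frac{5}{2} - 5\right) \left(195 + \left(117 - 98\right)^{2} + 125 \left(117 - 98\right)\right) = - \frac{5 \left(195 + 19^{2} + 125 \cdot 19\right)}{2} = - \frac{5 \left(195 + 361 + 2375\right)}{2} = \left(- \frac{5}{2}\right) 2931 = - \frac{14655}{2}$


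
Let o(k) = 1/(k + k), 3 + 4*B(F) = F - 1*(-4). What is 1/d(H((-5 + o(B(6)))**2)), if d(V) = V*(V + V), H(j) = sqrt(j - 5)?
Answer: 49/1688 ≈ 0.029028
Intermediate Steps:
B(F) = 1/4 + F/4 (B(F) = -3/4 + (F - 1*(-4))/4 = -3/4 + (F + 4)/4 = -3/4 + (4 + F)/4 = -3/4 + (1 + F/4) = 1/4 + F/4)
o(k) = 1/(2*k)
H(j) = sqrt(-5 + j)
d(V) = 2*V**2 (d(V) = V*(2*V) = 2*V**2)
1/d(H((-5 + o(B(6)))**2)) = 1/(2*(sqrt(-5 + (-5 + 1/(2*(1/4 + (1/4)*6)))**2))**2) = 1/(2*(sqrt(-5 + (-5 + 1/(2*(1/4 + 3/2)))**2))**2) = 1/(2*(sqrt(-5 + (-5 + 1/(2*(7/4)))**2))**2) = 1/(2*(sqrt(-5 + (-5 + (1/2)*(4/7))**2))**2) = 1/(2*(sqrt(-5 + (-5 + 2/7)**2))**2) = 1/(2*(sqrt(-5 + (-33/7)**2))**2) = 1/(2*(sqrt(-5 + 1089/49))**2) = 1/(2*(sqrt(844/49))**2) = 1/(2*(2*sqrt(211)/7)**2) = 1/(2*(844/49)) = 1/(1688/49) = 49/1688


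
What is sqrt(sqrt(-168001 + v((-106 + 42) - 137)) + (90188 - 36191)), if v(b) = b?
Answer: sqrt(53997 + I*sqrt(168202)) ≈ 232.37 + 0.8825*I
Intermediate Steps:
sqrt(sqrt(-168001 + v((-106 + 42) - 137)) + (90188 - 36191)) = sqrt(sqrt(-168001 + ((-106 + 42) - 137)) + (90188 - 36191)) = sqrt(sqrt(-168001 + (-64 - 137)) + 53997) = sqrt(sqrt(-168001 - 201) + 53997) = sqrt(sqrt(-168202) + 53997) = sqrt(I*sqrt(168202) + 53997) = sqrt(53997 + I*sqrt(168202))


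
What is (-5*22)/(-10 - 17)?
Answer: 110/27 ≈ 4.0741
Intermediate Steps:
(-5*22)/(-10 - 17) = -110/(-27) = -110*(-1/27) = 110/27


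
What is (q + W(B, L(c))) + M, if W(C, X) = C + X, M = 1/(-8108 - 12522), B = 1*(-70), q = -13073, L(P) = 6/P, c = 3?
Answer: -271098831/20630 ≈ -13141.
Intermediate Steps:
B = -70
M = -1/20630 (M = 1/(-20630) = -1/20630 ≈ -4.8473e-5)
(q + W(B, L(c))) + M = (-13073 + (-70 + 6/3)) - 1/20630 = (-13073 + (-70 + 6*(⅓))) - 1/20630 = (-13073 + (-70 + 2)) - 1/20630 = (-13073 - 68) - 1/20630 = -13141 - 1/20630 = -271098831/20630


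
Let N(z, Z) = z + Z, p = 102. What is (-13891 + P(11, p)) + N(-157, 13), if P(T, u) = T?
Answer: -14024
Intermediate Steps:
N(z, Z) = Z + z
(-13891 + P(11, p)) + N(-157, 13) = (-13891 + 11) + (13 - 157) = -13880 - 144 = -14024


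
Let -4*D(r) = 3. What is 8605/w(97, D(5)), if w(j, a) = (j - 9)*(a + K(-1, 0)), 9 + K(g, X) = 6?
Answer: -1721/66 ≈ -26.076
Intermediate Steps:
K(g, X) = -3 (K(g, X) = -9 + 6 = -3)
D(r) = -3/4 (D(r) = -1/4*3 = -3/4)
w(j, a) = (-9 + j)*(-3 + a) (w(j, a) = (j - 9)*(a - 3) = (-9 + j)*(-3 + a))
8605/w(97, D(5)) = 8605/(27 - 9*(-3/4) - 3*97 - 3/4*97) = 8605/(27 + 27/4 - 291 - 291/4) = 8605/(-330) = 8605*(-1/330) = -1721/66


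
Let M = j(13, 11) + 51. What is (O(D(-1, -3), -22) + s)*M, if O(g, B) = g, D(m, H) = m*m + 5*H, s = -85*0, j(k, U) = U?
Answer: -868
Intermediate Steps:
s = 0
D(m, H) = m² + 5*H
M = 62 (M = 11 + 51 = 62)
(O(D(-1, -3), -22) + s)*M = (((-1)² + 5*(-3)) + 0)*62 = ((1 - 15) + 0)*62 = (-14 + 0)*62 = -14*62 = -868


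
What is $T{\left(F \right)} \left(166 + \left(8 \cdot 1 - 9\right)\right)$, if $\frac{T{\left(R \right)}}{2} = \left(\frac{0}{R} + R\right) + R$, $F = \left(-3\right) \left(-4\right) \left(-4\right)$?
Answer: $-31680$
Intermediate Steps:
$F = -48$ ($F = 12 \left(-4\right) = -48$)
$T{\left(R \right)} = 4 R$ ($T{\left(R \right)} = 2 \left(\left(\frac{0}{R} + R\right) + R\right) = 2 \left(\left(0 + R\right) + R\right) = 2 \left(R + R\right) = 2 \cdot 2 R = 4 R$)
$T{\left(F \right)} \left(166 + \left(8 \cdot 1 - 9\right)\right) = 4 \left(-48\right) \left(166 + \left(8 \cdot 1 - 9\right)\right) = - 192 \left(166 + \left(8 - 9\right)\right) = - 192 \left(166 - 1\right) = \left(-192\right) 165 = -31680$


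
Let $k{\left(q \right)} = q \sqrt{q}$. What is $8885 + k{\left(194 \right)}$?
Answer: $8885 + 194 \sqrt{194} \approx 11587.0$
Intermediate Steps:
$k{\left(q \right)} = q^{\frac{3}{2}}$
$8885 + k{\left(194 \right)} = 8885 + 194^{\frac{3}{2}} = 8885 + 194 \sqrt{194}$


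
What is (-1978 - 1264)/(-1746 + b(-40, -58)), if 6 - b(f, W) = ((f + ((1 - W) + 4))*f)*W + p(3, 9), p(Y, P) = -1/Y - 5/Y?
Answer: 1621/27549 ≈ 0.058841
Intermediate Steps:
p(Y, P) = -6/Y
b(f, W) = 8 - W*f*(5 + f - W) (b(f, W) = 6 - (((f + ((1 - W) + 4))*f)*W - 6/3) = 6 - (((f + (5 - W))*f)*W - 6*⅓) = 6 - (((5 + f - W)*f)*W - 2) = 6 - ((f*(5 + f - W))*W - 2) = 6 - (W*f*(5 + f - W) - 2) = 6 - (-2 + W*f*(5 + f - W)) = 6 + (2 - W*f*(5 + f - W)) = 8 - W*f*(5 + f - W))
(-1978 - 1264)/(-1746 + b(-40, -58)) = (-1978 - 1264)/(-1746 + (8 - 40*(-58)² - 1*(-58)*(-40)² - 5*(-58)*(-40))) = -3242/(-1746 + (8 - 40*3364 - 1*(-58)*1600 - 11600)) = -3242/(-1746 + (8 - 134560 + 92800 - 11600)) = -3242/(-1746 - 53352) = -3242/(-55098) = -3242*(-1/55098) = 1621/27549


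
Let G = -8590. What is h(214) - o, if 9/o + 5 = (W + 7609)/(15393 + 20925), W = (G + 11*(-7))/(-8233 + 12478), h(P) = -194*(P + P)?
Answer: -10220426887199/123093002 ≈ -83030.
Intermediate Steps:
h(P) = -388*P
W = -2889/1415 (W = (-8590 + 11*(-7))/(-8233 + 12478) = (-8590 - 77)/4245 = -8667*1/4245 = -2889/1415 ≈ -2.0417)
o = -231254865/123093002 (o = 9/(-5 + (-2889/1415 + 7609)/(15393 + 20925)) = 9/(-5 + (10763846/1415)/36318) = 9/(-5 + (10763846/1415)*(1/36318)) = 9/(-5 + 5381923/25694985) = 9/(-123093002/25694985) = 9*(-25694985/123093002) = -231254865/123093002 ≈ -1.8787)
h(214) - o = -388*214 - 1*(-231254865/123093002) = -83032 + 231254865/123093002 = -10220426887199/123093002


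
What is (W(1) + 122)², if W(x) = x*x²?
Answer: 15129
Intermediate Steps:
W(x) = x³
(W(1) + 122)² = (1³ + 122)² = (1 + 122)² = 123² = 15129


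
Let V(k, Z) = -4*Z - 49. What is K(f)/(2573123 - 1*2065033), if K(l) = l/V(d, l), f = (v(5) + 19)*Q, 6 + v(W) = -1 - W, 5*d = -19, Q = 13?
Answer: -13/29977310 ≈ -4.3366e-7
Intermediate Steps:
d = -19/5 (d = (1/5)*(-19) = -19/5 ≈ -3.8000)
v(W) = -7 - W (v(W) = -6 + (-1 - W) = -7 - W)
V(k, Z) = -49 - 4*Z
f = 91 (f = ((-7 - 1*5) + 19)*13 = ((-7 - 5) + 19)*13 = (-12 + 19)*13 = 7*13 = 91)
K(l) = l/(-49 - 4*l)
K(f)/(2573123 - 1*2065033) = (-1*91/(49 + 4*91))/(2573123 - 1*2065033) = (-1*91/(49 + 364))/(2573123 - 2065033) = -1*91/413/508090 = -1*91*1/413*(1/508090) = -13/59*1/508090 = -13/29977310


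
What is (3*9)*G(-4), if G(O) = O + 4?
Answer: 0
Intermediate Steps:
G(O) = 4 + O
(3*9)*G(-4) = (3*9)*(4 - 4) = 27*0 = 0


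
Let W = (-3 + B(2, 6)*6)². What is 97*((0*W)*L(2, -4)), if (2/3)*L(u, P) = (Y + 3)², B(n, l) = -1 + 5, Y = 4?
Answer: 0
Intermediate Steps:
B(n, l) = 4
L(u, P) = 147/2 (L(u, P) = 3*(4 + 3)²/2 = (3/2)*7² = (3/2)*49 = 147/2)
W = 441 (W = (-3 + 4*6)² = (-3 + 24)² = 21² = 441)
97*((0*W)*L(2, -4)) = 97*((0*441)*(147/2)) = 97*(0*(147/2)) = 97*0 = 0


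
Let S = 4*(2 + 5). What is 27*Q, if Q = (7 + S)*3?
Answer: 2835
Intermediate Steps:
S = 28 (S = 4*7 = 28)
Q = 105 (Q = (7 + 28)*3 = 35*3 = 105)
27*Q = 27*105 = 2835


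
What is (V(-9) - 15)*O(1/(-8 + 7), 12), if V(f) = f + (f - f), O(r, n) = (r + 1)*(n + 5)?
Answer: 0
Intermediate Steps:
O(r, n) = (1 + r)*(5 + n)
V(f) = f (V(f) = f + 0 = f)
(V(-9) - 15)*O(1/(-8 + 7), 12) = (-9 - 15)*(5 + 12 + 5/(-8 + 7) + 12/(-8 + 7)) = -24*(5 + 12 + 5/(-1) + 12/(-1)) = -24*(5 + 12 + 5*(-1) + 12*(-1)) = -24*(5 + 12 - 5 - 12) = -24*0 = 0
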